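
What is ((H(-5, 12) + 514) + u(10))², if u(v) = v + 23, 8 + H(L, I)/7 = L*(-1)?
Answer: 276676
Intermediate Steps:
H(L, I) = -56 - 7*L (H(L, I) = -56 + 7*(L*(-1)) = -56 + 7*(-L) = -56 - 7*L)
u(v) = 23 + v
((H(-5, 12) + 514) + u(10))² = (((-56 - 7*(-5)) + 514) + (23 + 10))² = (((-56 + 35) + 514) + 33)² = ((-21 + 514) + 33)² = (493 + 33)² = 526² = 276676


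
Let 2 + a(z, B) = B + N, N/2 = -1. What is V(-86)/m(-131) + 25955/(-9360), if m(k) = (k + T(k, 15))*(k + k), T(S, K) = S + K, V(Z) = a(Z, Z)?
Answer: -12926879/4659408 ≈ -2.7744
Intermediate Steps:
N = -2 (N = 2*(-1) = -2)
a(z, B) = -4 + B (a(z, B) = -2 + (B - 2) = -2 + (-2 + B) = -4 + B)
V(Z) = -4 + Z
T(S, K) = K + S
m(k) = 2*k*(15 + 2*k) (m(k) = (k + (15 + k))*(k + k) = (15 + 2*k)*(2*k) = 2*k*(15 + 2*k))
V(-86)/m(-131) + 25955/(-9360) = (-4 - 86)/((2*(-131)*(15 + 2*(-131)))) + 25955/(-9360) = -90*(-1/(262*(15 - 262))) + 25955*(-1/9360) = -90/(2*(-131)*(-247)) - 5191/1872 = -90/64714 - 5191/1872 = -90*1/64714 - 5191/1872 = -45/32357 - 5191/1872 = -12926879/4659408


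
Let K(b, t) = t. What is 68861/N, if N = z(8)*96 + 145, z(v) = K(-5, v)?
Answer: 68861/913 ≈ 75.423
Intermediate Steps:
z(v) = v
N = 913 (N = 8*96 + 145 = 768 + 145 = 913)
68861/N = 68861/913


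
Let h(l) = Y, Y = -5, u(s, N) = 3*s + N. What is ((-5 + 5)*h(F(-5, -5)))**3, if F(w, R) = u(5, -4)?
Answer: 0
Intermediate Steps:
u(s, N) = N + 3*s
F(w, R) = 11 (F(w, R) = -4 + 3*5 = -4 + 15 = 11)
h(l) = -5
((-5 + 5)*h(F(-5, -5)))**3 = ((-5 + 5)*(-5))**3 = (0*(-5))**3 = 0**3 = 0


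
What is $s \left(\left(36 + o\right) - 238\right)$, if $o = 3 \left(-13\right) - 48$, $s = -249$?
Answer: $71961$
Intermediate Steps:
$o = -87$ ($o = -39 - 48 = -87$)
$s \left(\left(36 + o\right) - 238\right) = - 249 \left(\left(36 - 87\right) - 238\right) = - 249 \left(-51 - 238\right) = \left(-249\right) \left(-289\right) = 71961$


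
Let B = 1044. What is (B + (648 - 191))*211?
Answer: 316711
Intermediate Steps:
(B + (648 - 191))*211 = (1044 + (648 - 191))*211 = (1044 + 457)*211 = 1501*211 = 316711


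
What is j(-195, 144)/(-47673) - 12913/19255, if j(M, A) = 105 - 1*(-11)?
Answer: -617835029/917943615 ≈ -0.67306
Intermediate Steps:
j(M, A) = 116 (j(M, A) = 105 + 11 = 116)
j(-195, 144)/(-47673) - 12913/19255 = 116/(-47673) - 12913/19255 = 116*(-1/47673) - 12913*1/19255 = -116/47673 - 12913/19255 = -617835029/917943615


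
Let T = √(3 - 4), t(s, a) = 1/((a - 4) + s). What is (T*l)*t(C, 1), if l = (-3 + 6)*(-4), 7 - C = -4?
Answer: -3*I/2 ≈ -1.5*I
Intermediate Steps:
C = 11 (C = 7 - 1*(-4) = 7 + 4 = 11)
t(s, a) = 1/(-4 + a + s) (t(s, a) = 1/((-4 + a) + s) = 1/(-4 + a + s))
T = I (T = √(-1) = I ≈ 1.0*I)
l = -12 (l = 3*(-4) = -12)
(T*l)*t(C, 1) = (I*(-12))/(-4 + 1 + 11) = -12*I/8 = -12*I*(⅛) = -3*I/2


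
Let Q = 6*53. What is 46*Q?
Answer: 14628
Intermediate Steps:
Q = 318
46*Q = 46*318 = 14628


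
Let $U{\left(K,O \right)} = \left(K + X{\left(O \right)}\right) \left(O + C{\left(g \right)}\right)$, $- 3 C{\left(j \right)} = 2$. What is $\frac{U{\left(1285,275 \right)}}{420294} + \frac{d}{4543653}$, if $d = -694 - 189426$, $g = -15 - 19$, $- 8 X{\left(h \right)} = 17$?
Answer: $\frac{4051109139053}{5092453583952} \approx 0.79551$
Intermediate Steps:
$X{\left(h \right)} = - \frac{17}{8}$ ($X{\left(h \right)} = \left(- \frac{1}{8}\right) 17 = - \frac{17}{8}$)
$g = -34$
$C{\left(j \right)} = - \frac{2}{3}$ ($C{\left(j \right)} = \left(- \frac{1}{3}\right) 2 = - \frac{2}{3}$)
$U{\left(K,O \right)} = \left(- \frac{17}{8} + K\right) \left(- \frac{2}{3} + O\right)$ ($U{\left(K,O \right)} = \left(K - \frac{17}{8}\right) \left(O - \frac{2}{3}\right) = \left(- \frac{17}{8} + K\right) \left(- \frac{2}{3} + O\right)$)
$d = -190120$ ($d = -694 - 189426 = -190120$)
$\frac{U{\left(1285,275 \right)}}{420294} + \frac{d}{4543653} = \frac{\frac{17}{12} - \frac{4675}{8} - \frac{2570}{3} + 1285 \cdot 275}{420294} - \frac{190120}{4543653} = \left(\frac{17}{12} - \frac{4675}{8} - \frac{2570}{3} + 353375\right) \frac{1}{420294} - \frac{190120}{4543653} = \frac{2815483}{8} \cdot \frac{1}{420294} - \frac{190120}{4543653} = \frac{2815483}{3362352} - \frac{190120}{4543653} = \frac{4051109139053}{5092453583952}$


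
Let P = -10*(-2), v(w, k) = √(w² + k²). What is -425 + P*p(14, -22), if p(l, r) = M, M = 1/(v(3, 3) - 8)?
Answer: -9855/23 - 30*√2/23 ≈ -430.32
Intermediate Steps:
v(w, k) = √(k² + w²)
M = 1/(-8 + 3*√2) (M = 1/(√(3² + 3²) - 8) = 1/(√(9 + 9) - 8) = 1/(√18 - 8) = 1/(3*√2 - 8) = 1/(-8 + 3*√2) ≈ -0.26614)
p(l, r) = -4/23 - 3*√2/46
P = 20
-425 + P*p(14, -22) = -425 + 20*(-4/23 - 3*√2/46) = -425 + (-80/23 - 30*√2/23) = -9855/23 - 30*√2/23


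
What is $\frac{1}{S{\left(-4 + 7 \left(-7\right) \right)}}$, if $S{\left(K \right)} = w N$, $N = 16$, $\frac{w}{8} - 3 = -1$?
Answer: $\frac{1}{256} \approx 0.0039063$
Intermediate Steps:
$w = 16$ ($w = 24 + 8 \left(-1\right) = 24 - 8 = 16$)
$S{\left(K \right)} = 256$ ($S{\left(K \right)} = 16 \cdot 16 = 256$)
$\frac{1}{S{\left(-4 + 7 \left(-7\right) \right)}} = \frac{1}{256}$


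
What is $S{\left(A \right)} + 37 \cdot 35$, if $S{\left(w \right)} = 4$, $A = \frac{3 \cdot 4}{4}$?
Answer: $1299$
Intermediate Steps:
$A = 3$ ($A = 12 \cdot \frac{1}{4} = 3$)
$S{\left(A \right)} + 37 \cdot 35 = 4 + 37 \cdot 35 = 4 + 1295 = 1299$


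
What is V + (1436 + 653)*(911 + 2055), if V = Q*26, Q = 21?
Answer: 6196520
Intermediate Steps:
V = 546 (V = 21*26 = 546)
V + (1436 + 653)*(911 + 2055) = 546 + (1436 + 653)*(911 + 2055) = 546 + 2089*2966 = 546 + 6195974 = 6196520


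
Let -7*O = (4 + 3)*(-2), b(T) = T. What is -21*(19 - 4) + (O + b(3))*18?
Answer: -225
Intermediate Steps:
O = 2 (O = -(4 + 3)*(-2)/7 = -(-2) = -⅐*(-14) = 2)
-21*(19 - 4) + (O + b(3))*18 = -21*(19 - 4) + (2 + 3)*18 = -21*15 + 5*18 = -315 + 90 = -225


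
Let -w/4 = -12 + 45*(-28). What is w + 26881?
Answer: 31969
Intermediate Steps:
w = 5088 (w = -4*(-12 + 45*(-28)) = -4*(-12 - 1260) = -4*(-1272) = 5088)
w + 26881 = 5088 + 26881 = 31969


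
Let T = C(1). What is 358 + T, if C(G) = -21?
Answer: 337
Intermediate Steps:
T = -21
358 + T = 358 - 21 = 337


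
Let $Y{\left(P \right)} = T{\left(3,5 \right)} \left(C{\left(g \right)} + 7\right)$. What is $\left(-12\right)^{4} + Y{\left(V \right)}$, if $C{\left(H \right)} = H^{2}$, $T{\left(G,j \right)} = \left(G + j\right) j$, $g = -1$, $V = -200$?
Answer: $21056$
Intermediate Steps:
$T{\left(G,j \right)} = j \left(G + j\right)$
$Y{\left(P \right)} = 320$ ($Y{\left(P \right)} = 5 \left(3 + 5\right) \left(\left(-1\right)^{2} + 7\right) = 5 \cdot 8 \left(1 + 7\right) = 40 \cdot 8 = 320$)
$\left(-12\right)^{4} + Y{\left(V \right)} = \left(-12\right)^{4} + 320 = 20736 + 320 = 21056$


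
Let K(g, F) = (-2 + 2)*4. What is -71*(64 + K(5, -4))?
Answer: -4544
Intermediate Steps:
K(g, F) = 0 (K(g, F) = 0*4 = 0)
-71*(64 + K(5, -4)) = -71*(64 + 0) = -71*64 = -4544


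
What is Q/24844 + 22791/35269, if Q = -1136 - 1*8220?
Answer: 59060710/219055759 ≈ 0.26962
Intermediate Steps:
Q = -9356 (Q = -1136 - 8220 = -9356)
Q/24844 + 22791/35269 = -9356/24844 + 22791/35269 = -9356*1/24844 + 22791*(1/35269) = -2339/6211 + 22791/35269 = 59060710/219055759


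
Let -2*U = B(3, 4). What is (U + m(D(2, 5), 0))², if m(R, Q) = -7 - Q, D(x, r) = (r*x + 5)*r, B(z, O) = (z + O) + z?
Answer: 144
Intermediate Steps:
B(z, O) = O + 2*z (B(z, O) = (O + z) + z = O + 2*z)
D(x, r) = r*(5 + r*x) (D(x, r) = (5 + r*x)*r = r*(5 + r*x))
U = -5 (U = -(4 + 2*3)/2 = -(4 + 6)/2 = -½*10 = -5)
(U + m(D(2, 5), 0))² = (-5 + (-7 - 1*0))² = (-5 + (-7 + 0))² = (-5 - 7)² = (-12)² = 144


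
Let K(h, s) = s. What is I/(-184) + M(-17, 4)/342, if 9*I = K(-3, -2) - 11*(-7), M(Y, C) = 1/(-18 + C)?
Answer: -10021/220248 ≈ -0.045499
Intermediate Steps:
I = 25/3 (I = (-2 - 11*(-7))/9 = (-2 + 77)/9 = (⅑)*75 = 25/3 ≈ 8.3333)
I/(-184) + M(-17, 4)/342 = (25/3)/(-184) + 1/((-18 + 4)*342) = (25/3)*(-1/184) + (1/342)/(-14) = -25/552 - 1/14*1/342 = -25/552 - 1/4788 = -10021/220248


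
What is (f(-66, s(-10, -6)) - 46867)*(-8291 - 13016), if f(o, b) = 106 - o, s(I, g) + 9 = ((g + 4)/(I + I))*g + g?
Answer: 994930365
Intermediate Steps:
s(I, g) = -9 + g + g*(4 + g)/(2*I) (s(I, g) = -9 + (((g + 4)/(I + I))*g + g) = -9 + (((4 + g)/((2*I)))*g + g) = -9 + (((4 + g)*(1/(2*I)))*g + g) = -9 + (((4 + g)/(2*I))*g + g) = -9 + (g*(4 + g)/(2*I) + g) = -9 + (g + g*(4 + g)/(2*I)) = -9 + g + g*(4 + g)/(2*I))
(f(-66, s(-10, -6)) - 46867)*(-8291 - 13016) = ((106 - 1*(-66)) - 46867)*(-8291 - 13016) = ((106 + 66) - 46867)*(-21307) = (172 - 46867)*(-21307) = -46695*(-21307) = 994930365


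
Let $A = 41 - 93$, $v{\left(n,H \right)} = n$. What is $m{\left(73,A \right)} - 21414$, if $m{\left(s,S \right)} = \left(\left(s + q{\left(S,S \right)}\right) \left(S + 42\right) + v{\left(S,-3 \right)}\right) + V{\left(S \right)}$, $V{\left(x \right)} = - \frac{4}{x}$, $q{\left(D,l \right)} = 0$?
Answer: $- \frac{288547}{13} \approx -22196.0$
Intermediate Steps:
$A = -52$ ($A = 41 - 93 = -52$)
$m{\left(s,S \right)} = S - \frac{4}{S} + s \left(42 + S\right)$ ($m{\left(s,S \right)} = \left(\left(s + 0\right) \left(S + 42\right) + S\right) - \frac{4}{S} = \left(s \left(42 + S\right) + S\right) - \frac{4}{S} = \left(S + s \left(42 + S\right)\right) - \frac{4}{S} = S - \frac{4}{S} + s \left(42 + S\right)$)
$m{\left(73,A \right)} - 21414 = \left(-52 - \frac{4}{-52} + 42 \cdot 73 - 3796\right) - 21414 = \left(-52 - - \frac{1}{13} + 3066 - 3796\right) - 21414 = \left(-52 + \frac{1}{13} + 3066 - 3796\right) - 21414 = - \frac{10165}{13} - 21414 = - \frac{288547}{13}$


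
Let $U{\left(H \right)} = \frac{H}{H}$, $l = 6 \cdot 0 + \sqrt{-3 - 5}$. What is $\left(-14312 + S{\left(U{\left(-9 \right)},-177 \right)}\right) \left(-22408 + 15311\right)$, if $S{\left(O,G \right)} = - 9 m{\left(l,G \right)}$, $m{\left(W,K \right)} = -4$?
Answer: $101316772$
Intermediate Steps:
$l = 2 i \sqrt{2}$ ($l = 0 + \sqrt{-8} = 0 + 2 i \sqrt{2} = 2 i \sqrt{2} \approx 2.8284 i$)
$U{\left(H \right)} = 1$
$S{\left(O,G \right)} = 36$ ($S{\left(O,G \right)} = \left(-9\right) \left(-4\right) = 36$)
$\left(-14312 + S{\left(U{\left(-9 \right)},-177 \right)}\right) \left(-22408 + 15311\right) = \left(-14312 + 36\right) \left(-22408 + 15311\right) = \left(-14276\right) \left(-7097\right) = 101316772$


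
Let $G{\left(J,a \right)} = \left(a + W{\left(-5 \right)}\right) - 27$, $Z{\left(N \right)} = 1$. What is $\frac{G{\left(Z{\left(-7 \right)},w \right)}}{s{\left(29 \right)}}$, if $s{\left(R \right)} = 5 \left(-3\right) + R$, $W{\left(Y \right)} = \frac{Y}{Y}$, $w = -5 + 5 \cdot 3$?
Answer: $- \frac{8}{7} \approx -1.1429$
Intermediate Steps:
$w = 10$ ($w = -5 + 15 = 10$)
$W{\left(Y \right)} = 1$
$s{\left(R \right)} = -15 + R$
$G{\left(J,a \right)} = -26 + a$ ($G{\left(J,a \right)} = \left(a + 1\right) - 27 = \left(1 + a\right) - 27 = -26 + a$)
$\frac{G{\left(Z{\left(-7 \right)},w \right)}}{s{\left(29 \right)}} = \frac{-26 + 10}{-15 + 29} = - \frac{16}{14} = \left(-16\right) \frac{1}{14} = - \frac{8}{7}$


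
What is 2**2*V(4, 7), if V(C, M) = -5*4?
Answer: -80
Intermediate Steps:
V(C, M) = -20
2**2*V(4, 7) = 2**2*(-20) = 4*(-20) = -80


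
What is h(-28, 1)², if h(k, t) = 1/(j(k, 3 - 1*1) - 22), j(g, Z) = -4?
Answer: 1/676 ≈ 0.0014793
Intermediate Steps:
h(k, t) = -1/26 (h(k, t) = 1/(-4 - 22) = 1/(-26) = -1/26)
h(-28, 1)² = (-1/26)² = 1/676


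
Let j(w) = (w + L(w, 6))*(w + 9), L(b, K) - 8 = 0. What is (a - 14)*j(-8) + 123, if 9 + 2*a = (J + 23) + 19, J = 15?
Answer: 123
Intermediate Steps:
L(b, K) = 8 (L(b, K) = 8 + 0 = 8)
j(w) = (8 + w)*(9 + w) (j(w) = (w + 8)*(w + 9) = (8 + w)*(9 + w))
a = 24 (a = -9/2 + ((15 + 23) + 19)/2 = -9/2 + (38 + 19)/2 = -9/2 + (1/2)*57 = -9/2 + 57/2 = 24)
(a - 14)*j(-8) + 123 = (24 - 14)*(72 + (-8)**2 + 17*(-8)) + 123 = 10*(72 + 64 - 136) + 123 = 10*0 + 123 = 0 + 123 = 123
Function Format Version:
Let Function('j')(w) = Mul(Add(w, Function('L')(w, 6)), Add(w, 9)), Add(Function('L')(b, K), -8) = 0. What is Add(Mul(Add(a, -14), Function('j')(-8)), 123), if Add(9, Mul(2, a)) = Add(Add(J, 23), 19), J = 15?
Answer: 123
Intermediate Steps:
Function('L')(b, K) = 8 (Function('L')(b, K) = Add(8, 0) = 8)
Function('j')(w) = Mul(Add(8, w), Add(9, w)) (Function('j')(w) = Mul(Add(w, 8), Add(w, 9)) = Mul(Add(8, w), Add(9, w)))
a = 24 (a = Add(Rational(-9, 2), Mul(Rational(1, 2), Add(Add(15, 23), 19))) = Add(Rational(-9, 2), Mul(Rational(1, 2), Add(38, 19))) = Add(Rational(-9, 2), Mul(Rational(1, 2), 57)) = Add(Rational(-9, 2), Rational(57, 2)) = 24)
Add(Mul(Add(a, -14), Function('j')(-8)), 123) = Add(Mul(Add(24, -14), Add(72, Pow(-8, 2), Mul(17, -8))), 123) = Add(Mul(10, Add(72, 64, -136)), 123) = Add(Mul(10, 0), 123) = Add(0, 123) = 123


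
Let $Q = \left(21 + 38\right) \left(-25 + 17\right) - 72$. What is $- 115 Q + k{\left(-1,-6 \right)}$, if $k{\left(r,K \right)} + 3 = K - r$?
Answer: $62552$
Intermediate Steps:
$k{\left(r,K \right)} = -3 + K - r$ ($k{\left(r,K \right)} = -3 + \left(K - r\right) = -3 + K - r$)
$Q = -544$ ($Q = 59 \left(-8\right) - 72 = -472 - 72 = -544$)
$- 115 Q + k{\left(-1,-6 \right)} = \left(-115\right) \left(-544\right) - 8 = 62560 - 8 = 62552$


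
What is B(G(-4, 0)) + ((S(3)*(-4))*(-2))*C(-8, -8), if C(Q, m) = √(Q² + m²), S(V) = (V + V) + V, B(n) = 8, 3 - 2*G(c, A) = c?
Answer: 8 + 576*√2 ≈ 822.59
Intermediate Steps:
G(c, A) = 3/2 - c/2
S(V) = 3*V (S(V) = 2*V + V = 3*V)
B(G(-4, 0)) + ((S(3)*(-4))*(-2))*C(-8, -8) = 8 + (((3*3)*(-4))*(-2))*√((-8)² + (-8)²) = 8 + ((9*(-4))*(-2))*√(64 + 64) = 8 + (-36*(-2))*√128 = 8 + 72*(8*√2) = 8 + 576*√2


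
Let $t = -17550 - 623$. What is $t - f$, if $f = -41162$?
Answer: $22989$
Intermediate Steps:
$t = -18173$ ($t = -17550 - 623 = -18173$)
$t - f = -18173 - -41162 = -18173 + 41162 = 22989$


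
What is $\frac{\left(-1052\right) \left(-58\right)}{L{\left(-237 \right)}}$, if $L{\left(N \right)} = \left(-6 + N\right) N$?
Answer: $\frac{61016}{57591} \approx 1.0595$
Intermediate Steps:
$L{\left(N \right)} = N \left(-6 + N\right)$
$\frac{\left(-1052\right) \left(-58\right)}{L{\left(-237 \right)}} = \frac{\left(-1052\right) \left(-58\right)}{\left(-237\right) \left(-6 - 237\right)} = \frac{61016}{\left(-237\right) \left(-243\right)} = \frac{61016}{57591}$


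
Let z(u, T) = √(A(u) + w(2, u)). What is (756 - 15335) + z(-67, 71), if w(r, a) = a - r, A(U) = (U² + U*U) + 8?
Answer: -14579 + √8917 ≈ -14485.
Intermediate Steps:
A(U) = 8 + 2*U² (A(U) = (U² + U²) + 8 = 2*U² + 8 = 8 + 2*U²)
z(u, T) = √(6 + u + 2*u²) (z(u, T) = √((8 + 2*u²) + (u - 1*2)) = √((8 + 2*u²) + (u - 2)) = √((8 + 2*u²) + (-2 + u)) = √(6 + u + 2*u²))
(756 - 15335) + z(-67, 71) = (756 - 15335) + √(6 - 67 + 2*(-67)²) = -14579 + √(6 - 67 + 2*4489) = -14579 + √(6 - 67 + 8978) = -14579 + √8917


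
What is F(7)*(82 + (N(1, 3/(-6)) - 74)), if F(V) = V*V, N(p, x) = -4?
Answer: 196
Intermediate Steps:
F(V) = V²
F(7)*(82 + (N(1, 3/(-6)) - 74)) = 7²*(82 + (-4 - 74)) = 49*(82 - 78) = 49*4 = 196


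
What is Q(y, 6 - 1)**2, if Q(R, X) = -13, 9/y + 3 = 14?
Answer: 169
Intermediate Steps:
y = 9/11 (y = 9/(-3 + 14) = 9/11 ≈ 0.81818)
Q(y, 6 - 1)**2 = (-13)**2 = 169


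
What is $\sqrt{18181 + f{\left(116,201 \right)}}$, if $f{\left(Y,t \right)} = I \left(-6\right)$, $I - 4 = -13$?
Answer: $\sqrt{18235} \approx 135.04$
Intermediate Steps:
$I = -9$ ($I = 4 - 13 = -9$)
$f{\left(Y,t \right)} = 54$ ($f{\left(Y,t \right)} = \left(-9\right) \left(-6\right) = 54$)
$\sqrt{18181 + f{\left(116,201 \right)}} = \sqrt{18181 + 54} = \sqrt{18235}$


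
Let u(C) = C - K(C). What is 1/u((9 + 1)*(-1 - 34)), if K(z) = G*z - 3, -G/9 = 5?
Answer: -1/16097 ≈ -6.2123e-5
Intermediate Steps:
G = -45 (G = -9*5 = -45)
K(z) = -3 - 45*z (K(z) = -45*z - 3 = -3 - 45*z)
u(C) = 3 + 46*C (u(C) = C - (-3 - 45*C) = C + (3 + 45*C) = 3 + 46*C)
1/u((9 + 1)*(-1 - 34)) = 1/(3 + 46*((9 + 1)*(-1 - 34))) = 1/(3 + 46*(10*(-35))) = 1/(3 + 46*(-350)) = 1/(3 - 16100) = 1/(-16097) = -1/16097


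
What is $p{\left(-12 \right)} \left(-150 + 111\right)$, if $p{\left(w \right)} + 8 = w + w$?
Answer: $1248$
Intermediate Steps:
$p{\left(w \right)} = -8 + 2 w$ ($p{\left(w \right)} = -8 + \left(w + w\right) = -8 + 2 w$)
$p{\left(-12 \right)} \left(-150 + 111\right) = \left(-8 + 2 \left(-12\right)\right) \left(-150 + 111\right) = \left(-8 - 24\right) \left(-39\right) = \left(-32\right) \left(-39\right) = 1248$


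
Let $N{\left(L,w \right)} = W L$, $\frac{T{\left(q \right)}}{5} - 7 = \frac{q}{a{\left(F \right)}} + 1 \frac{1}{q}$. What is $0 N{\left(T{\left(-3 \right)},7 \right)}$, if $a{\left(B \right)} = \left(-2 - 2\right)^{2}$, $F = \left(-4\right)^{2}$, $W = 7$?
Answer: $0$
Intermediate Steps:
$F = 16$
$a{\left(B \right)} = 16$ ($a{\left(B \right)} = \left(-4\right)^{2} = 16$)
$T{\left(q \right)} = 35 + \frac{5}{q} + \frac{5 q}{16}$ ($T{\left(q \right)} = 35 + 5 \left(\frac{q}{16} + 1 \frac{1}{q}\right) = 35 + 5 \left(q \frac{1}{16} + \frac{1}{q}\right) = 35 + 5 \left(\frac{q}{16} + \frac{1}{q}\right) = 35 + 5 \left(\frac{1}{q} + \frac{q}{16}\right) = 35 + \left(\frac{5}{q} + \frac{5 q}{16}\right) = 35 + \frac{5}{q} + \frac{5 q}{16}$)
$N{\left(L,w \right)} = 7 L$
$0 N{\left(T{\left(-3 \right)},7 \right)} = 0 \cdot 7 \left(35 + \frac{5}{-3} + \frac{5}{16} \left(-3\right)\right) = 0 \cdot 7 \left(35 + 5 \left(- \frac{1}{3}\right) - \frac{15}{16}\right) = 0 \cdot 7 \left(35 - \frac{5}{3} - \frac{15}{16}\right) = 0 \cdot 7 \cdot \frac{1555}{48} = 0 \cdot \frac{10885}{48} = 0$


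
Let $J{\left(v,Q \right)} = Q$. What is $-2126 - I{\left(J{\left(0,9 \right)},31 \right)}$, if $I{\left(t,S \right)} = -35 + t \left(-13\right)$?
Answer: $-1974$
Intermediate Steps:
$I{\left(t,S \right)} = -35 - 13 t$
$-2126 - I{\left(J{\left(0,9 \right)},31 \right)} = -2126 - \left(-35 - 117\right) = -2126 - -152 = -2126 + 152 = -1974$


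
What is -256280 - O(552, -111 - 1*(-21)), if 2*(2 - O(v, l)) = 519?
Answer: -512045/2 ≈ -2.5602e+5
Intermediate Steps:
O(v, l) = -515/2 (O(v, l) = 2 - ½*519 = 2 - 519/2 = -515/2)
-256280 - O(552, -111 - 1*(-21)) = -256280 - 1*(-515/2) = -256280 + 515/2 = -512045/2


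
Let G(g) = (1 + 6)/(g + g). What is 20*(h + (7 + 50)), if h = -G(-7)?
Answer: 1150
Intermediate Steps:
G(g) = 7/(2*g) (G(g) = 7/((2*g)) = 7*(1/(2*g)) = 7/(2*g))
h = 1/2 (h = -7/(2*(-7)) = -7*(-1)/(2*7) = -1*(-1/2) = 1/2 ≈ 0.50000)
20*(h + (7 + 50)) = 20*(1/2 + (7 + 50)) = 20*(1/2 + 57) = 20*(115/2) = 1150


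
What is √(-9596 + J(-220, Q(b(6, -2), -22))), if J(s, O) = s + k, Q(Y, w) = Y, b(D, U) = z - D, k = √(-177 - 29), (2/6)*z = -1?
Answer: √(-9816 + I*√206) ≈ 0.0724 + 99.076*I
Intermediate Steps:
z = -3 (z = 3*(-1) = -3)
k = I*√206 (k = √(-206) = I*√206 ≈ 14.353*I)
b(D, U) = -3 - D
J(s, O) = s + I*√206
√(-9596 + J(-220, Q(b(6, -2), -22))) = √(-9596 + (-220 + I*√206)) = √(-9816 + I*√206)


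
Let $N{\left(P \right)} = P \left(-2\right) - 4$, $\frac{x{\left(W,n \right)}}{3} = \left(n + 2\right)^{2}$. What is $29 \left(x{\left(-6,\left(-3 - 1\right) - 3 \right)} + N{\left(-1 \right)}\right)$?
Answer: $2117$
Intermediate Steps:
$x{\left(W,n \right)} = 3 \left(2 + n\right)^{2}$ ($x{\left(W,n \right)} = 3 \left(n + 2\right)^{2} = 3 \left(2 + n\right)^{2}$)
$N{\left(P \right)} = -4 - 2 P$ ($N{\left(P \right)} = - 2 P - 4 = -4 - 2 P$)
$29 \left(x{\left(-6,\left(-3 - 1\right) - 3 \right)} + N{\left(-1 \right)}\right) = 29 \left(3 \left(2 - 7\right)^{2} - 2\right) = 29 \left(3 \left(-5\right)^{2} - 2\right) = 29 \left(3 \cdot 25 - 2\right) = 29 \left(75 - 2\right) = 29 \cdot 73 = 2117$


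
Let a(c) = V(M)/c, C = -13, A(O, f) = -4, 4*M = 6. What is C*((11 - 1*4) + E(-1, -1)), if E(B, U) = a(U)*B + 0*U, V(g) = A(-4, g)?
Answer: -39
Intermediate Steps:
M = 3/2 (M = (¼)*6 = 3/2 ≈ 1.5000)
V(g) = -4
a(c) = -4/c
E(B, U) = -4*B/U (E(B, U) = (-4/U)*B + 0*U = -4*B/U + 0 = -4*B/U)
C*((11 - 1*4) + E(-1, -1)) = -13*((11 - 1*4) - 4*(-1)/(-1)) = -13*((11 - 4) - 4*(-1)*(-1)) = -13*(7 - 4) = -13*3 = -39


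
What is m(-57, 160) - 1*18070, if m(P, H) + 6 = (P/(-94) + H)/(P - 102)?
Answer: -270178993/14946 ≈ -18077.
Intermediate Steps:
m(P, H) = -6 + (H - P/94)/(-102 + P) (m(P, H) = -6 + (P/(-94) + H)/(P - 102) = -6 + (P*(-1/94) + H)/(-102 + P) = -6 + (-P/94 + H)/(-102 + P) = -6 + (H - P/94)/(-102 + P))
m(-57, 160) - 1*18070 = (612 + 160 - 565/94*(-57))/(-102 - 57) - 1*18070 = (612 + 160 + 32205/94)/(-159) - 18070 = -1/159*104773/94 - 18070 = -104773/14946 - 18070 = -270178993/14946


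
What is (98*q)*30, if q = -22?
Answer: -64680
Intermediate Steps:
(98*q)*30 = (98*(-22))*30 = -2156*30 = -64680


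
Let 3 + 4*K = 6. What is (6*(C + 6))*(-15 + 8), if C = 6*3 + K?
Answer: -2079/2 ≈ -1039.5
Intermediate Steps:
K = ¾ (K = -¾ + (¼)*6 = -¾ + 3/2 = ¾ ≈ 0.75000)
C = 75/4 (C = 6*3 + ¾ = 18 + ¾ = 75/4 ≈ 18.750)
(6*(C + 6))*(-15 + 8) = (6*(75/4 + 6))*(-15 + 8) = (6*(99/4))*(-7) = (297/2)*(-7) = -2079/2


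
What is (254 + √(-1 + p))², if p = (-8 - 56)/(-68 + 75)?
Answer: (1778 + I*√497)²/49 ≈ 64506.0 + 1617.9*I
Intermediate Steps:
p = -64/7 ≈ -9.1429
(254 + √(-1 + p))² = (254 + √(-1 - 64/7))² = (254 + √(-71/7))² = (254 + I*√497/7)²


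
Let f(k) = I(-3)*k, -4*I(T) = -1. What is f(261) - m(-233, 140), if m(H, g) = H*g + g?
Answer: 130181/4 ≈ 32545.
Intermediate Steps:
I(T) = 1/4 (I(T) = -1/4*(-1) = 1/4)
f(k) = k/4
m(H, g) = g + H*g
f(261) - m(-233, 140) = (1/4)*261 - 140*(1 - 233) = 261/4 - 140*(-232) = 261/4 - 1*(-32480) = 261/4 + 32480 = 130181/4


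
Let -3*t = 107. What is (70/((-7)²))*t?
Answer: -1070/21 ≈ -50.952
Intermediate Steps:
t = -107/3 (t = -⅓*107 = -107/3 ≈ -35.667)
(70/((-7)²))*t = (70/((-7)²))*(-107/3) = (70/49)*(-107/3) = (70*(1/49))*(-107/3) = (10/7)*(-107/3) = -1070/21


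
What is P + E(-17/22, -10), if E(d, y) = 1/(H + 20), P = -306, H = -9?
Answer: -3365/11 ≈ -305.91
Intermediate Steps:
E(d, y) = 1/11 (E(d, y) = 1/(-9 + 20) = 1/11)
P + E(-17/22, -10) = -306 + 1/11 = -3365/11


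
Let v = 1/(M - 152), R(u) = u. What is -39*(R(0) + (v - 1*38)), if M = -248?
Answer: 592839/400 ≈ 1482.1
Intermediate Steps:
v = -1/400 (v = 1/(-248 - 152) = 1/(-400) = -1/400 ≈ -0.0025000)
-39*(R(0) + (v - 1*38)) = -39*(0 + (-1/400 - 1*38)) = -39*(0 + (-1/400 - 38)) = -39*(0 - 15201/400) = -39*(-15201/400) = 592839/400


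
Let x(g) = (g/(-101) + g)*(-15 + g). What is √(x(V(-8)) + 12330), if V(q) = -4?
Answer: 7*√2582570/101 ≈ 111.38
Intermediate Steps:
x(g) = 100*g*(-15 + g)/101 (x(g) = (g*(-1/101) + g)*(-15 + g) = (-g/101 + g)*(-15 + g) = (100*g/101)*(-15 + g) = 100*g*(-15 + g)/101)
√(x(V(-8)) + 12330) = √((100/101)*(-4)*(-15 - 4) + 12330) = √((100/101)*(-4)*(-19) + 12330) = √(7600/101 + 12330) = √(1252930/101) = 7*√2582570/101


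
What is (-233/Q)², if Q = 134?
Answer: 54289/17956 ≈ 3.0234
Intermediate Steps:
(-233/Q)² = (-233/134)² = 54289/17956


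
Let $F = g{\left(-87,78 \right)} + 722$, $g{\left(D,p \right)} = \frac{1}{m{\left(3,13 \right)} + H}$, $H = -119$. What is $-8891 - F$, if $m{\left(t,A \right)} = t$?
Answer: $- \frac{1115107}{116} \approx -9613.0$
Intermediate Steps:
$g{\left(D,p \right)} = - \frac{1}{116}$ ($g{\left(D,p \right)} = \frac{1}{3 - 119} = \frac{1}{-116} = - \frac{1}{116}$)
$F = \frac{83751}{116}$ ($F = - \frac{1}{116} + 722 = \frac{83751}{116} \approx 721.99$)
$-8891 - F = -8891 - \frac{83751}{116} = - \frac{1115107}{116}$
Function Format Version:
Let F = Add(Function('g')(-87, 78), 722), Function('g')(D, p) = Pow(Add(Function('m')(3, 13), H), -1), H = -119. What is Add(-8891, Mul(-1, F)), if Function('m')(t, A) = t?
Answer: Rational(-1115107, 116) ≈ -9613.0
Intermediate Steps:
Function('g')(D, p) = Rational(-1, 116) (Function('g')(D, p) = Pow(Add(3, -119), -1) = Pow(-116, -1) = Rational(-1, 116))
F = Rational(83751, 116) (F = Add(Rational(-1, 116), 722) = Rational(83751, 116) ≈ 721.99)
Add(-8891, Mul(-1, F)) = Add(-8891, Mul(-1, Rational(83751, 116))) = Add(-8891, Rational(-83751, 116)) = Rational(-1115107, 116)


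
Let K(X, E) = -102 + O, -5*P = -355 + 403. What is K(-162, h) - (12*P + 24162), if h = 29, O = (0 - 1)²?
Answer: -120739/5 ≈ -24148.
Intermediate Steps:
P = -48/5 (P = -(-355 + 403)/5 = -⅕*48 = -48/5 ≈ -9.6000)
O = 1 (O = (-1)² = 1)
K(X, E) = -101 (K(X, E) = -102 + 1 = -101)
K(-162, h) - (12*P + 24162) = -101 - (12*(-48/5) + 24162) = -101 - (-576/5 + 24162) = -101 - 1*120234/5 = -101 - 120234/5 = -120739/5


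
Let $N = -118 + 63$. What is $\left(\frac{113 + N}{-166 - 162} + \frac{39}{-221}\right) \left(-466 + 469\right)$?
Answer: $- \frac{2955}{2788} \approx -1.0599$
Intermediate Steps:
$N = -55$
$\left(\frac{113 + N}{-166 - 162} + \frac{39}{-221}\right) \left(-466 + 469\right) = \left(\frac{113 - 55}{-166 - 162} + \frac{39}{-221}\right) \left(-466 + 469\right) = \left(\frac{58}{-328} + 39 \left(- \frac{1}{221}\right)\right) 3 = \left(58 \left(- \frac{1}{328}\right) - \frac{3}{17}\right) 3 = \left(- \frac{29}{164} - \frac{3}{17}\right) 3 = \left(- \frac{985}{2788}\right) 3 = - \frac{2955}{2788}$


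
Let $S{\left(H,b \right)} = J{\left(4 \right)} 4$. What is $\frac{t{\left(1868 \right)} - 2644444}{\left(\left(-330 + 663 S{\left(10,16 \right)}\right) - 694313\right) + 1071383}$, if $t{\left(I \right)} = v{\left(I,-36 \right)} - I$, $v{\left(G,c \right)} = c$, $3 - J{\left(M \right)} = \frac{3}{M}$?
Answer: $- \frac{882116}{127569} \approx -6.9148$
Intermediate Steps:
$J{\left(M \right)} = 3 - \frac{3}{M}$
$S{\left(H,b \right)} = 9$ ($S{\left(H,b \right)} = \left(3 - \frac{3}{4}\right) 4 = \frac{9}{4} \cdot 4 = 9$)
$t{\left(I \right)} = -36 - I$
$\frac{t{\left(1868 \right)} - 2644444}{\left(\left(-330 + 663 S{\left(10,16 \right)}\right) - 694313\right) + 1071383} = \frac{\left(-36 - 1868\right) - 2644444}{\left(\left(-330 + 663 \cdot 9\right) - 694313\right) + 1071383} = \frac{\left(-36 - 1868\right) - 2644444}{\left(\left(-330 + 5967\right) - 694313\right) + 1071383} = \frac{-1904 - 2644444}{\left(5637 - 694313\right) + 1071383} = - \frac{2646348}{-688676 + 1071383} = - \frac{2646348}{382707} = \left(-2646348\right) \frac{1}{382707} = - \frac{882116}{127569}$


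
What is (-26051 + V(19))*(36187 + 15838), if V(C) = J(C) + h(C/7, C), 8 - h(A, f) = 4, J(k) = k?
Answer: -1354106700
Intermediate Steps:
h(A, f) = 4 (h(A, f) = 8 - 1*4 = 8 - 4 = 4)
V(C) = 4 + C (V(C) = C + 4 = 4 + C)
(-26051 + V(19))*(36187 + 15838) = (-26051 + (4 + 19))*(36187 + 15838) = (-26051 + 23)*52025 = -26028*52025 = -1354106700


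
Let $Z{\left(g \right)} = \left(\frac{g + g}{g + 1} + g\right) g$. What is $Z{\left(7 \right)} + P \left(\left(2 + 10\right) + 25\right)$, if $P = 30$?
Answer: $\frac{4685}{4} \approx 1171.3$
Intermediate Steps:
$Z{\left(g \right)} = g \left(g + \frac{2 g}{1 + g}\right)$ ($Z{\left(g \right)} = \left(\frac{2 g}{1 + g} + g\right) g = \left(g + \frac{2 g}{1 + g}\right) g = g \left(g + \frac{2 g}{1 + g}\right)$)
$Z{\left(7 \right)} + P \left(\left(2 + 10\right) + 25\right) = \frac{7^{2} \left(3 + 7\right)}{1 + 7} + 30 \left(\left(2 + 10\right) + 25\right) = 49 \cdot \frac{1}{8} \cdot 10 + 30 \left(12 + 25\right) = 49 \cdot \frac{1}{8} \cdot 10 + 30 \cdot 37 = \frac{245}{4} + 1110 = \frac{4685}{4}$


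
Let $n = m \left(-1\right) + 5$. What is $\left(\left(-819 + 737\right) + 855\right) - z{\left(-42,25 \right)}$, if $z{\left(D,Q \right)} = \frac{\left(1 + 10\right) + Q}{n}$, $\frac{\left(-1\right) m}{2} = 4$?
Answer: $\frac{10013}{13} \approx 770.23$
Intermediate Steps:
$m = -8$ ($m = \left(-2\right) 4 = -8$)
$n = 13$ ($n = \left(-8\right) \left(-1\right) + 5 = 8 + 5 = 13$)
$z{\left(D,Q \right)} = \frac{11}{13} + \frac{Q}{13}$ ($z{\left(D,Q \right)} = \frac{\left(1 + 10\right) + Q}{13} = \left(11 + Q\right) \frac{1}{13} = \frac{11}{13} + \frac{Q}{13}$)
$\left(\left(-819 + 737\right) + 855\right) - z{\left(-42,25 \right)} = \left(\left(-819 + 737\right) + 855\right) - \left(\frac{11}{13} + \frac{1}{13} \cdot 25\right) = \left(-82 + 855\right) - \left(\frac{11}{13} + \frac{25}{13}\right) = 773 - \frac{36}{13} = \frac{10013}{13}$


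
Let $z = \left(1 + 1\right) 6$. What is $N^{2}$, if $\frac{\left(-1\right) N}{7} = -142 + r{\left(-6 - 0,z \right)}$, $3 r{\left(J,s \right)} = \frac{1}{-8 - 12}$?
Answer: $\frac{3557764609}{3600} \approx 9.8827 \cdot 10^{5}$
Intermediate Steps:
$z = 12$ ($z = 2 \cdot 6 = 12$)
$r{\left(J,s \right)} = - \frac{1}{60}$ ($r{\left(J,s \right)} = \frac{1}{3 \left(-8 - 12\right)} = \frac{1}{3 \left(-20\right)} = \frac{1}{3} \left(- \frac{1}{20}\right) = - \frac{1}{60}$)
$N = \frac{59647}{60}$ ($N = - 7 \left(-142 - \frac{1}{60}\right) = \left(-7\right) \left(- \frac{8521}{60}\right) = \frac{59647}{60} \approx 994.12$)
$N^{2} = \left(\frac{59647}{60}\right)^{2} = \frac{3557764609}{3600}$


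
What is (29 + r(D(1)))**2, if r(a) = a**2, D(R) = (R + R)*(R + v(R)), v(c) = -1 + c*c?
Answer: 1089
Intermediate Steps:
v(c) = -1 + c**2
D(R) = 2*R*(-1 + R + R**2) (D(R) = (R + R)*(R + (-1 + R**2)) = (2*R)*(-1 + R + R**2) = 2*R*(-1 + R + R**2))
(29 + r(D(1)))**2 = (29 + (2*1*(-1 + 1 + 1**2))**2)**2 = (29 + (2*1*(-1 + 1 + 1))**2)**2 = (29 + (2*1*1)**2)**2 = (29 + 2**2)**2 = (29 + 4)**2 = 33**2 = 1089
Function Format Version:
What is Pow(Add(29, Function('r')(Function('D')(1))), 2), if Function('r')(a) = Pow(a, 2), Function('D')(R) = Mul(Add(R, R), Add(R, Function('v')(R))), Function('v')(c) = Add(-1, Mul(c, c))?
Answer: 1089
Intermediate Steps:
Function('v')(c) = Add(-1, Pow(c, 2))
Function('D')(R) = Mul(2, R, Add(-1, R, Pow(R, 2))) (Function('D')(R) = Mul(Add(R, R), Add(R, Add(-1, Pow(R, 2)))) = Mul(Mul(2, R), Add(-1, R, Pow(R, 2))) = Mul(2, R, Add(-1, R, Pow(R, 2))))
Pow(Add(29, Function('r')(Function('D')(1))), 2) = Pow(Add(29, Pow(Mul(2, 1, Add(-1, 1, Pow(1, 2))), 2)), 2) = Pow(Add(29, Pow(Mul(2, 1, Add(-1, 1, 1)), 2)), 2) = Pow(Add(29, Pow(Mul(2, 1, 1), 2)), 2) = Pow(Add(29, Pow(2, 2)), 2) = Pow(Add(29, 4), 2) = Pow(33, 2) = 1089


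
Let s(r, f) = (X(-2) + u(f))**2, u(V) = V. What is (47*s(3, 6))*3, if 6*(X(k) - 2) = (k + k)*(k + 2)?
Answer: 9024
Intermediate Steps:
X(k) = 2 + k*(2 + k)/3 (X(k) = 2 + ((k + k)*(k + 2))/6 = 2 + ((2*k)*(2 + k))/6 = 2 + (2*k*(2 + k))/6 = 2 + k*(2 + k)/3)
s(r, f) = (2 + f)**2 (s(r, f) = ((2 + (1/3)*(-2)**2 + (2/3)*(-2)) + f)**2 = ((2 + (1/3)*4 - 4/3) + f)**2 = ((2 + 4/3 - 4/3) + f)**2 = (2 + f)**2)
(47*s(3, 6))*3 = (47*(2 + 6)**2)*3 = (47*8**2)*3 = (47*64)*3 = 3008*3 = 9024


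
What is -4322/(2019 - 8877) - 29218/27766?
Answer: -20093098/47604807 ≈ -0.42208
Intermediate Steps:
-4322/(2019 - 8877) - 29218/27766 = -4322/(-6858) - 29218*1/27766 = -4322*(-1/6858) - 14609/13883 = 2161/3429 - 14609/13883 = -20093098/47604807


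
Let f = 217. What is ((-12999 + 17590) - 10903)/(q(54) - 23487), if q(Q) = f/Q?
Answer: 340848/1268081 ≈ 0.26879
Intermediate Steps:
q(Q) = 217/Q
((-12999 + 17590) - 10903)/(q(54) - 23487) = ((-12999 + 17590) - 10903)/(217/54 - 23487) = (4591 - 10903)/(217*(1/54) - 23487) = -6312/(217/54 - 23487) = -6312/(-1268081/54) = -6312*(-54/1268081) = 340848/1268081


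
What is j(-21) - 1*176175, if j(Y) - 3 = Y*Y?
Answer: -175731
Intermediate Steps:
j(Y) = 3 + Y² (j(Y) = 3 + Y*Y = 3 + Y²)
j(-21) - 1*176175 = (3 + (-21)²) - 1*176175 = (3 + 441) - 176175 = 444 - 176175 = -175731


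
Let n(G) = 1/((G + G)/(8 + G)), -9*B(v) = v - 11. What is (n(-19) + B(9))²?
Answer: 30625/116964 ≈ 0.26183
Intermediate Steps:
B(v) = 11/9 - v/9 (B(v) = -(v - 11)/9 = -(-11 + v)/9 = 11/9 - v/9)
n(G) = (8 + G)/(2*G) (n(G) = 1/((2*G)/(8 + G)) = 1/(2*G/(8 + G)) = (8 + G)/(2*G))
(n(-19) + B(9))² = ((½)*(8 - 19)/(-19) + (11/9 - ⅑*9))² = ((½)*(-1/19)*(-11) + (11/9 - 1))² = (11/38 + 2/9)² = (175/342)² = 30625/116964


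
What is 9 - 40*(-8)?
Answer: 329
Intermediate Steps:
9 - 40*(-8) = 9 - 8*(-40) = 9 + 320 = 329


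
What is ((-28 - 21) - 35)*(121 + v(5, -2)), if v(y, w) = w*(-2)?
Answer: -10500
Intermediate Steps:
v(y, w) = -2*w
((-28 - 21) - 35)*(121 + v(5, -2)) = ((-28 - 21) - 35)*(121 - 2*(-2)) = (-49 - 35)*(121 + 4) = -84*125 = -10500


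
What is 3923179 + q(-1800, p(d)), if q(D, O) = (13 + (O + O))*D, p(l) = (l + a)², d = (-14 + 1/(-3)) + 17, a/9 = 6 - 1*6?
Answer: 3874179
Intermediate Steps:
a = 0 (a = 9*(6 - 1*6) = 9*(6 - 6) = 9*0 = 0)
d = 8/3 (d = (-14 - ⅓) + 17 = -43/3 + 17 = 8/3 ≈ 2.6667)
p(l) = l² (p(l) = (l + 0)² = l²)
q(D, O) = D*(13 + 2*O) (q(D, O) = (13 + 2*O)*D = D*(13 + 2*O))
3923179 + q(-1800, p(d)) = 3923179 - 1800*(13 + 2*(8/3)²) = 3923179 - 1800*(13 + 2*(64/9)) = 3923179 - 1800*(13 + 128/9) = 3923179 - 1800*245/9 = 3923179 - 49000 = 3874179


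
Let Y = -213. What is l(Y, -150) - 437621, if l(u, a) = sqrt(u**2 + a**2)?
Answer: -437621 + 3*sqrt(7541) ≈ -4.3736e+5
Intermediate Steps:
l(u, a) = sqrt(a**2 + u**2)
l(Y, -150) - 437621 = sqrt((-150)**2 + (-213)**2) - 437621 = sqrt(22500 + 45369) - 437621 = sqrt(67869) - 437621 = 3*sqrt(7541) - 437621 = -437621 + 3*sqrt(7541)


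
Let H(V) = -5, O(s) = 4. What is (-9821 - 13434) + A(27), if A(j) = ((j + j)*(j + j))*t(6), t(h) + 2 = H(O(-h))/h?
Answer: -31517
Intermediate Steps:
t(h) = -2 - 5/h
A(j) = -34*j²/3 (A(j) = ((j + j)*(j + j))*(-2 - 5/6) = ((2*j)*(2*j))*(-2 - 5*⅙) = (4*j²)*(-2 - ⅚) = (4*j²)*(-17/6) = -34*j²/3)
(-9821 - 13434) + A(27) = (-9821 - 13434) - 34/3*27² = -23255 - 34/3*729 = -23255 - 8262 = -31517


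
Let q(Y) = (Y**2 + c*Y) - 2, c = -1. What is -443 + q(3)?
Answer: -439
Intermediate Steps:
q(Y) = -2 + Y**2 - Y (q(Y) = (Y**2 - Y) - 2 = -2 + Y**2 - Y)
-443 + q(3) = -443 + (-2 + 3**2 - 1*3) = -443 + (-2 + 9 - 3) = -443 + 4 = -439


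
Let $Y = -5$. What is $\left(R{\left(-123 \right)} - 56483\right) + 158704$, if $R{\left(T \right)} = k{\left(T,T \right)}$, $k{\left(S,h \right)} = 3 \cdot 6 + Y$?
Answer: $102234$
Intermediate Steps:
$k{\left(S,h \right)} = 13$ ($k{\left(S,h \right)} = 3 \cdot 6 - 5 = 18 - 5 = 13$)
$R{\left(T \right)} = 13$
$\left(R{\left(-123 \right)} - 56483\right) + 158704 = \left(13 - 56483\right) + 158704 = -56470 + 158704 = 102234$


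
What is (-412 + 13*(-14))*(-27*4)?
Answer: 64152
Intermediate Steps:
(-412 + 13*(-14))*(-27*4) = (-412 - 182)*(-108) = -594*(-108) = 64152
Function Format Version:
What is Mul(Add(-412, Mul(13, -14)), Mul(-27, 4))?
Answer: 64152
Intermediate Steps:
Mul(Add(-412, Mul(13, -14)), Mul(-27, 4)) = Mul(Add(-412, -182), -108) = Mul(-594, -108) = 64152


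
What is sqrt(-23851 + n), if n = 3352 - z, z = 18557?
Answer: 4*I*sqrt(2441) ≈ 197.63*I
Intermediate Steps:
n = -15205 (n = 3352 - 1*18557 = 3352 - 18557 = -15205)
sqrt(-23851 + n) = sqrt(-23851 - 15205) = sqrt(-39056) = 4*I*sqrt(2441)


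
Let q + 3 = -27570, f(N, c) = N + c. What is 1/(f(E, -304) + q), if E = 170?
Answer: -1/27707 ≈ -3.6092e-5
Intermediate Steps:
q = -27573 (q = -3 - 27570 = -27573)
1/(f(E, -304) + q) = 1/((170 - 304) - 27573) = 1/(-134 - 27573) = 1/(-27707) = -1/27707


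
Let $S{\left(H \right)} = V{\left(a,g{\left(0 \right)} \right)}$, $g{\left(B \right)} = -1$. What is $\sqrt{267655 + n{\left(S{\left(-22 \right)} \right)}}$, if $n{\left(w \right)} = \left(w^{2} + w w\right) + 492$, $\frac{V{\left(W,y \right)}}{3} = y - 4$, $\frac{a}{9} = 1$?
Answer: $\sqrt{268597} \approx 518.26$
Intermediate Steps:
$a = 9$ ($a = 9 \cdot 1 = 9$)
$V{\left(W,y \right)} = -12 + 3 y$ ($V{\left(W,y \right)} = 3 \left(y - 4\right) = 3 \left(-4 + y\right) = -12 + 3 y$)
$S{\left(H \right)} = -15$ ($S{\left(H \right)} = -12 + 3 \left(-1\right) = -12 - 3 = -15$)
$n{\left(w \right)} = 492 + 2 w^{2}$ ($n{\left(w \right)} = \left(w^{2} + w^{2}\right) + 492 = 2 w^{2} + 492 = 492 + 2 w^{2}$)
$\sqrt{267655 + n{\left(S{\left(-22 \right)} \right)}} = \sqrt{267655 + \left(492 + 2 \left(-15\right)^{2}\right)} = \sqrt{267655 + \left(492 + 2 \cdot 225\right)} = \sqrt{267655 + \left(492 + 450\right)} = \sqrt{267655 + 942} = \sqrt{268597}$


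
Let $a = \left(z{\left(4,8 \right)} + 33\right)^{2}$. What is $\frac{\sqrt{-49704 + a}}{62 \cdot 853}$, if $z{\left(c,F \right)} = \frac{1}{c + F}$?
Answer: $\frac{i \sqrt{6999767}}{634632} \approx 0.0041689 i$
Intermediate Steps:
$z{\left(c,F \right)} = \frac{1}{F + c}$
$a = \frac{157609}{144}$ ($a = \left(\frac{1}{8 + 4} + 33\right)^{2} = \left(\frac{1}{12} + 33\right)^{2} = \left(\frac{397}{12}\right)^{2} = \frac{157609}{144} \approx 1094.5$)
$\frac{\sqrt{-49704 + a}}{62 \cdot 853} = \frac{\sqrt{-49704 + \frac{157609}{144}}}{62 \cdot 853} = \frac{\sqrt{- \frac{6999767}{144}}}{52886} = \frac{i \sqrt{6999767}}{12} \cdot \frac{1}{52886} = \frac{i \sqrt{6999767}}{634632}$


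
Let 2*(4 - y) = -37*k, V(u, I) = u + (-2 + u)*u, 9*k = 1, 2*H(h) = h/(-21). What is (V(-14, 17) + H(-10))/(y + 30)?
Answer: 26490/4543 ≈ 5.8309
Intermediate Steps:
H(h) = -h/42 (H(h) = (h/(-21))/2 = (h*(-1/21))/2 = (-h/21)/2 = -h/42)
k = ⅑ (k = (⅑)*1 = ⅑ ≈ 0.11111)
V(u, I) = u + u*(-2 + u)
y = 109/18 (y = 4 - (-37)/(2*9) = 4 - ½*(-37/9) = 4 + 37/18 = 109/18 ≈ 6.0556)
(V(-14, 17) + H(-10))/(y + 30) = (-14*(-1 - 14) - 1/42*(-10))/(109/18 + 30) = (-14*(-15) + 5/21)/(649/18) = (210 + 5/21)*(18/649) = (4415/21)*(18/649) = 26490/4543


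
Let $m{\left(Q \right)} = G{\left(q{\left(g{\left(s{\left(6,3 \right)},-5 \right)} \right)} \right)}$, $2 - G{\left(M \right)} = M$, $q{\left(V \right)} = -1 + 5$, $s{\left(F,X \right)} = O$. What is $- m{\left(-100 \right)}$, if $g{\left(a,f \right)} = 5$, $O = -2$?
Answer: $2$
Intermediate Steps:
$s{\left(F,X \right)} = -2$
$q{\left(V \right)} = 4$
$G{\left(M \right)} = 2 - M$
$m{\left(Q \right)} = -2$ ($m{\left(Q \right)} = 2 - 4 = -2$)
$- m{\left(-100 \right)} = \left(-1\right) \left(-2\right) = 2$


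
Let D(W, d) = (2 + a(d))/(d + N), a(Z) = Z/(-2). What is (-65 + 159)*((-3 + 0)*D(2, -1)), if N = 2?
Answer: -705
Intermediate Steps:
a(Z) = -Z/2 (a(Z) = Z*(-½) = -Z/2)
D(W, d) = (2 - d/2)/(2 + d) (D(W, d) = (2 - d/2)/(d + 2) = (2 - d/2)/(2 + d))
(-65 + 159)*((-3 + 0)*D(2, -1)) = (-65 + 159)*((-3 + 0)*((4 - 1*(-1))/(2*(2 - 1)))) = 94*(-3*(4 + 1)/(2*1)) = 94*(-3*5/2) = 94*(-15/2) = -705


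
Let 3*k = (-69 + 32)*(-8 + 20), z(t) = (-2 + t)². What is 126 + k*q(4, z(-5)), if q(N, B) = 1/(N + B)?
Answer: 6530/53 ≈ 123.21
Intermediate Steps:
q(N, B) = 1/(B + N)
k = -148 (k = ((-69 + 32)*(-8 + 20))/3 = (-37*12)/3 = (⅓)*(-444) = -148)
126 + k*q(4, z(-5)) = 126 - 148/((-2 - 5)² + 4) = 126 - 148/((-7)² + 4) = 126 - 148/(49 + 4) = 126 - 148/53 = 6530/53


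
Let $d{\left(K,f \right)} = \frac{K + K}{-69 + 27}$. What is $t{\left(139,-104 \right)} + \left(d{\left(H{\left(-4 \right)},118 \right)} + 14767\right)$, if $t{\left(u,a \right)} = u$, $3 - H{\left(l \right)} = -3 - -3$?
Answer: $\frac{104341}{7} \approx 14906.0$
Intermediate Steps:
$H{\left(l \right)} = 3$ ($H{\left(l \right)} = 3 - \left(-3 - -3\right) = 3 - \left(-3 + 3\right) = 3 - 0 = 3 + 0 = 3$)
$d{\left(K,f \right)} = - \frac{K}{21}$ ($d{\left(K,f \right)} = \frac{2 K}{-42} = 2 K \left(- \frac{1}{42}\right) = - \frac{K}{21}$)
$t{\left(139,-104 \right)} + \left(d{\left(H{\left(-4 \right)},118 \right)} + 14767\right) = 139 + \left(\left(- \frac{1}{21}\right) 3 + 14767\right) = 139 + \left(- \frac{1}{7} + 14767\right) = 139 + \frac{103368}{7} = \frac{104341}{7}$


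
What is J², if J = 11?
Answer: 121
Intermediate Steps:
J² = 11² = 121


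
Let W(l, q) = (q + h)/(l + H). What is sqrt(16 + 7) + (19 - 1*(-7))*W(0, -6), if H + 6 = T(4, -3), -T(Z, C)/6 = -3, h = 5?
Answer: -13/6 + sqrt(23) ≈ 2.6292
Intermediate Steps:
T(Z, C) = 18 (T(Z, C) = -6*(-3) = 18)
H = 12 (H = -6 + 18 = 12)
W(l, q) = (5 + q)/(12 + l) (W(l, q) = (q + 5)/(l + 12) = (5 + q)/(12 + l))
sqrt(16 + 7) + (19 - 1*(-7))*W(0, -6) = sqrt(16 + 7) + (19 - 1*(-7))*((5 - 6)/(12 + 0)) = sqrt(23) + (19 + 7)*(-1/12) = sqrt(23) + 26*((1/12)*(-1)) = sqrt(23) + 26*(-1/12) = sqrt(23) - 13/6 = -13/6 + sqrt(23)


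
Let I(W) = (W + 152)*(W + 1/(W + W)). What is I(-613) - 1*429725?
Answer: -180383371/1226 ≈ -1.4713e+5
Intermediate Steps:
I(W) = (152 + W)*(W + 1/(2*W))
I(-613) - 1*429725 = (1/2 + (-613)**2 + 76/(-613) + 152*(-613)) - 1*429725 = (1/2 + 375769 + 76*(-1/613) - 93176) - 429725 = (1/2 + 375769 - 76/613 - 93176) - 429725 = 346459479/1226 - 429725 = -180383371/1226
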